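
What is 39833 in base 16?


Divide by 16 repeatedly:
39833 ÷ 16 = 2489 remainder 9 (9)
2489 ÷ 16 = 155 remainder 9 (9)
155 ÷ 16 = 9 remainder 11 (B)
9 ÷ 16 = 0 remainder 9 (9)
Reading remainders bottom-up:
= 0x9B99


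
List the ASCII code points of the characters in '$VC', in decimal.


String: '$VC'  (3 characters)
Per-character ASCII lookup:
  '$': special character: '$' = 36
  'V': uppercase starts at 65: 'V' = 65 + 21 = 86
  'C': uppercase starts at 65: 'C' = 65 + 2 = 67
= 36 86 67


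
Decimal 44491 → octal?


Divide by 8 repeatedly:
44491 ÷ 8 = 5561 remainder 3
5561 ÷ 8 = 695 remainder 1
695 ÷ 8 = 86 remainder 7
86 ÷ 8 = 10 remainder 6
10 ÷ 8 = 1 remainder 2
1 ÷ 8 = 0 remainder 1
Reading remainders bottom-up:
= 0o126713


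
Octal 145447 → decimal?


Positional values:
Position 0: 7 × 8^0 = 7
Position 1: 4 × 8^1 = 32
Position 2: 4 × 8^2 = 256
Position 3: 5 × 8^3 = 2560
Position 4: 4 × 8^4 = 16384
Position 5: 1 × 8^5 = 32768
Sum = 7 + 32 + 256 + 2560 + 16384 + 32768
= 52007


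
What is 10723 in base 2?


Divide by 2 repeatedly:
10723 ÷ 2 = 5361 remainder 1
5361 ÷ 2 = 2680 remainder 1
2680 ÷ 2 = 1340 remainder 0
1340 ÷ 2 = 670 remainder 0
670 ÷ 2 = 335 remainder 0
335 ÷ 2 = 167 remainder 1
167 ÷ 2 = 83 remainder 1
83 ÷ 2 = 41 remainder 1
41 ÷ 2 = 20 remainder 1
20 ÷ 2 = 10 remainder 0
10 ÷ 2 = 5 remainder 0
5 ÷ 2 = 2 remainder 1
2 ÷ 2 = 1 remainder 0
1 ÷ 2 = 0 remainder 1
Reading remainders bottom-up:
= 10100111100011


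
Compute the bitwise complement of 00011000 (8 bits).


Original: 00011000
Invert all bits:
  bit 0: 0 → 1
  bit 1: 0 → 1
  bit 2: 0 → 1
  bit 3: 1 → 0
  bit 4: 1 → 0
  bit 5: 0 → 1
  bit 6: 0 → 1
  bit 7: 0 → 1
= 11100111


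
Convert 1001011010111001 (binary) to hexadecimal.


Group into 4-bit nibbles: 1001011010111001
  1001 = 9
  0110 = 6
  1011 = B
  1001 = 9
= 0x96B9


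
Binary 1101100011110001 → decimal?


Positional values:
Bit 0: 1 × 2^0 = 1
Bit 4: 1 × 2^4 = 16
Bit 5: 1 × 2^5 = 32
Bit 6: 1 × 2^6 = 64
Bit 7: 1 × 2^7 = 128
Bit 11: 1 × 2^11 = 2048
Bit 12: 1 × 2^12 = 4096
Bit 14: 1 × 2^14 = 16384
Bit 15: 1 × 2^15 = 32768
Sum = 1 + 16 + 32 + 64 + 128 + 2048 + 4096 + 16384 + 32768
= 55537


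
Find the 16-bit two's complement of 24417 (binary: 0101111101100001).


Original: 0101111101100001
Step 1 - Invert all bits: 1010000010011110
Step 2 - Add 1: 1010000010011110 + 1
= 1010000010011111 (represents -24417)


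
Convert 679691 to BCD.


Each digit → 4-bit binary:
  6 → 0110
  7 → 0111
  9 → 1001
  6 → 0110
  9 → 1001
  1 → 0001
= 0110 0111 1001 0110 1001 0001


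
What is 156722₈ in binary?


Each octal digit → 3 binary bits:
  1 = 001
  5 = 101
  6 = 110
  7 = 111
  2 = 010
  2 = 010
Concatenate: 001 101 110 111 010 010
= 001101110111010010


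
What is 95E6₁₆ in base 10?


Positional values:
Position 0: 6 × 16^0 = 6 × 1 = 6
Position 1: E × 16^1 = 14 × 16 = 224
Position 2: 5 × 16^2 = 5 × 256 = 1280
Position 3: 9 × 16^3 = 9 × 4096 = 36864
Sum = 6 + 224 + 1280 + 36864
= 38374


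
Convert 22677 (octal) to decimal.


Positional values:
Position 0: 7 × 8^0 = 7
Position 1: 7 × 8^1 = 56
Position 2: 6 × 8^2 = 384
Position 3: 2 × 8^3 = 1024
Position 4: 2 × 8^4 = 8192
Sum = 7 + 56 + 384 + 1024 + 8192
= 9663


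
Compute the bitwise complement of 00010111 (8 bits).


Original: 00010111
Invert all bits:
  bit 0: 0 → 1
  bit 1: 0 → 1
  bit 2: 0 → 1
  bit 3: 1 → 0
  bit 4: 0 → 1
  bit 5: 1 → 0
  bit 6: 1 → 0
  bit 7: 1 → 0
= 11101000


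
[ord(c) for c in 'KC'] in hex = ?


String: 'KC'  (2 characters)
Per-character ASCII lookup:
  'K': uppercase starts at 65: 'K' = 65 + 10 = 75 → 0x4B
  'C': uppercase starts at 65: 'C' = 65 + 2 = 67 → 0x43
= 0x4B 0x43


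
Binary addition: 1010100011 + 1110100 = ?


Align and add column by column (LSB to MSB, carry propagating):
  01010100011
+ 00001110100
  -----------
  col 0: 1 + 0 + 0 (carry in) = 1 → bit 1, carry out 0
  col 1: 1 + 0 + 0 (carry in) = 1 → bit 1, carry out 0
  col 2: 0 + 1 + 0 (carry in) = 1 → bit 1, carry out 0
  col 3: 0 + 0 + 0 (carry in) = 0 → bit 0, carry out 0
  col 4: 0 + 1 + 0 (carry in) = 1 → bit 1, carry out 0
  col 5: 1 + 1 + 0 (carry in) = 2 → bit 0, carry out 1
  col 6: 0 + 1 + 1 (carry in) = 2 → bit 0, carry out 1
  col 7: 1 + 0 + 1 (carry in) = 2 → bit 0, carry out 1
  col 8: 0 + 0 + 1 (carry in) = 1 → bit 1, carry out 0
  col 9: 1 + 0 + 0 (carry in) = 1 → bit 1, carry out 0
  col 10: 0 + 0 + 0 (carry in) = 0 → bit 0, carry out 0
Reading bits MSB→LSB: 01100010111
Strip leading zeros: 1100010111
= 1100010111


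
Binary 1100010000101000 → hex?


Group into 4-bit nibbles: 1100010000101000
  1100 = C
  0100 = 4
  0010 = 2
  1000 = 8
= 0xC428


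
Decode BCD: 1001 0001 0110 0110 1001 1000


Each 4-bit group → digit:
  1001 → 9
  0001 → 1
  0110 → 6
  0110 → 6
  1001 → 9
  1000 → 8
= 916698


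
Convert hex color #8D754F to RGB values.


Hex: #8D754F
R = 8D₁₆ = 141
G = 75₁₆ = 117
B = 4F₁₆ = 79
= RGB(141, 117, 79)


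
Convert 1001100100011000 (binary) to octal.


Group into 3-bit groups: 001001100100011000
  001 = 1
  001 = 1
  100 = 4
  100 = 4
  011 = 3
  000 = 0
= 0o114430


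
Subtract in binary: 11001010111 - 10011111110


Align and subtract column by column (LSB to MSB, borrowing when needed):
  11001010111
- 10011111110
  -----------
  col 0: (1 - 0 borrow-in) - 0 → 1 - 0 = 1, borrow out 0
  col 1: (1 - 0 borrow-in) - 1 → 1 - 1 = 0, borrow out 0
  col 2: (1 - 0 borrow-in) - 1 → 1 - 1 = 0, borrow out 0
  col 3: (0 - 0 borrow-in) - 1 → borrow from next column: (0+2) - 1 = 1, borrow out 1
  col 4: (1 - 1 borrow-in) - 1 → borrow from next column: (0+2) - 1 = 1, borrow out 1
  col 5: (0 - 1 borrow-in) - 1 → borrow from next column: (-1+2) - 1 = 0, borrow out 1
  col 6: (1 - 1 borrow-in) - 1 → borrow from next column: (0+2) - 1 = 1, borrow out 1
  col 7: (0 - 1 borrow-in) - 1 → borrow from next column: (-1+2) - 1 = 0, borrow out 1
  col 8: (0 - 1 borrow-in) - 0 → borrow from next column: (-1+2) - 0 = 1, borrow out 1
  col 9: (1 - 1 borrow-in) - 0 → 0 - 0 = 0, borrow out 0
  col 10: (1 - 0 borrow-in) - 1 → 1 - 1 = 0, borrow out 0
Reading bits MSB→LSB: 00101011001
Strip leading zeros: 101011001
= 101011001


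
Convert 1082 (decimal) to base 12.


Divide by 12 repeatedly:
1082 ÷ 12 = 90 remainder 2
90 ÷ 12 = 7 remainder 6
7 ÷ 12 = 0 remainder 7
Reading remainders bottom-up:
= 762


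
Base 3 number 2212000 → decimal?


Positional values (base 3):
  0 × 3^0 = 0 × 1 = 0
  0 × 3^1 = 0 × 3 = 0
  0 × 3^2 = 0 × 9 = 0
  2 × 3^3 = 2 × 27 = 54
  1 × 3^4 = 1 × 81 = 81
  2 × 3^5 = 2 × 243 = 486
  2 × 3^6 = 2 × 729 = 1458
Sum = 0 + 0 + 0 + 54 + 81 + 486 + 1458
= 2079


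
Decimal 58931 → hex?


Divide by 16 repeatedly:
58931 ÷ 16 = 3683 remainder 3 (3)
3683 ÷ 16 = 230 remainder 3 (3)
230 ÷ 16 = 14 remainder 6 (6)
14 ÷ 16 = 0 remainder 14 (E)
Reading remainders bottom-up:
= 0xE633


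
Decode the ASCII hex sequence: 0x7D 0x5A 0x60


Codes (hex): 0x7D 0x5A 0x60
Per-code ASCII lookup:
  0x7D = 125  (special character) → '}'
  0x5A = 90  (range 65-90: uppercase, 90 - 65 = 25) → 'Z'
  0x60 = 96  (special character) → '`'
= '}Z`'


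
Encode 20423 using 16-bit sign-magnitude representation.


Sign bit: 0 (positive)
Magnitude: 20423 = 100111111000111
= 0100111111000111


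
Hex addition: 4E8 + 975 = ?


Align and add column by column (LSB to MSB, each column mod 16 with carry):
  04E8
+ 0975
  ----
  col 0: 8(8) + 5(5) + 0 (carry in) = 13 → D(13), carry out 0
  col 1: E(14) + 7(7) + 0 (carry in) = 21 → 5(5), carry out 1
  col 2: 4(4) + 9(9) + 1 (carry in) = 14 → E(14), carry out 0
  col 3: 0(0) + 0(0) + 0 (carry in) = 0 → 0(0), carry out 0
Reading digits MSB→LSB: 0E5D
Strip leading zeros: E5D
= 0xE5D


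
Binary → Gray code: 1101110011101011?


Binary: 1101110011101011
Gray code: G = B XOR (B >> 1)
B >> 1 = 0110111001110101
1101110011101011 XOR 0110111001110101:
  1 XOR 0 = 1
  1 XOR 1 = 0
  0 XOR 1 = 1
  1 XOR 0 = 1
  1 XOR 1 = 0
  1 XOR 1 = 0
  0 XOR 1 = 1
  0 XOR 0 = 0
  1 XOR 0 = 1
  1 XOR 1 = 0
  1 XOR 1 = 0
  0 XOR 1 = 1
  1 XOR 0 = 1
  0 XOR 1 = 1
  1 XOR 0 = 1
  1 XOR 1 = 0
= 1011001010011110


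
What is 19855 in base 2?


Divide by 2 repeatedly:
19855 ÷ 2 = 9927 remainder 1
9927 ÷ 2 = 4963 remainder 1
4963 ÷ 2 = 2481 remainder 1
2481 ÷ 2 = 1240 remainder 1
1240 ÷ 2 = 620 remainder 0
620 ÷ 2 = 310 remainder 0
310 ÷ 2 = 155 remainder 0
155 ÷ 2 = 77 remainder 1
77 ÷ 2 = 38 remainder 1
38 ÷ 2 = 19 remainder 0
19 ÷ 2 = 9 remainder 1
9 ÷ 2 = 4 remainder 1
4 ÷ 2 = 2 remainder 0
2 ÷ 2 = 1 remainder 0
1 ÷ 2 = 0 remainder 1
Reading remainders bottom-up:
= 100110110001111


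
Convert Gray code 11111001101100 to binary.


Gray code: 11111001101100
MSB stays the same: 1
Each subsequent bit = prev_binary XOR current_gray:
  B[1] = 1 XOR 1 = 0
  B[2] = 0 XOR 1 = 1
  B[3] = 1 XOR 1 = 0
  B[4] = 0 XOR 1 = 1
  B[5] = 1 XOR 0 = 1
  B[6] = 1 XOR 0 = 1
  B[7] = 1 XOR 1 = 0
  B[8] = 0 XOR 1 = 1
  B[9] = 1 XOR 0 = 1
  B[10] = 1 XOR 1 = 0
  B[11] = 0 XOR 1 = 1
  B[12] = 1 XOR 0 = 1
  B[13] = 1 XOR 0 = 1
= 10101110110111 (11191 decimal)


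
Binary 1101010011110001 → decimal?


Positional values:
Bit 0: 1 × 2^0 = 1
Bit 4: 1 × 2^4 = 16
Bit 5: 1 × 2^5 = 32
Bit 6: 1 × 2^6 = 64
Bit 7: 1 × 2^7 = 128
Bit 10: 1 × 2^10 = 1024
Bit 12: 1 × 2^12 = 4096
Bit 14: 1 × 2^14 = 16384
Bit 15: 1 × 2^15 = 32768
Sum = 1 + 16 + 32 + 64 + 128 + 1024 + 4096 + 16384 + 32768
= 54513


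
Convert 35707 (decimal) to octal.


Divide by 8 repeatedly:
35707 ÷ 8 = 4463 remainder 3
4463 ÷ 8 = 557 remainder 7
557 ÷ 8 = 69 remainder 5
69 ÷ 8 = 8 remainder 5
8 ÷ 8 = 1 remainder 0
1 ÷ 8 = 0 remainder 1
Reading remainders bottom-up:
= 0o105573


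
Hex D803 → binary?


Each hex digit → 4 binary bits:
  D = 1101
  8 = 1000
  0 = 0000
  3 = 0011
Concatenate: 1101 1000 0000 0011
= 1101100000000011


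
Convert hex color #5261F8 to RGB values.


Hex: #5261F8
R = 52₁₆ = 82
G = 61₁₆ = 97
B = F8₁₆ = 248
= RGB(82, 97, 248)


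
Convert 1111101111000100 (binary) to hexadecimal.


Group into 4-bit nibbles: 1111101111000100
  1111 = F
  1011 = B
  1100 = C
  0100 = 4
= 0xFBC4


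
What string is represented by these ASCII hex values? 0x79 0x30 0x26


Codes (hex): 0x79 0x30 0x26
Per-code ASCII lookup:
  0x79 = 121  (range 97-122: lowercase, 121 - 97 = 24) → 'y'
  0x30 = 48  (range 48-57: digits, 48 - 48 = 0) → '0'
  0x26 = 38  (special character) → '&'
= 'y0&'


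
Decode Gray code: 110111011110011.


Gray code: 110111011110011
MSB stays the same: 1
Each subsequent bit = prev_binary XOR current_gray:
  B[1] = 1 XOR 1 = 0
  B[2] = 0 XOR 0 = 0
  B[3] = 0 XOR 1 = 1
  B[4] = 1 XOR 1 = 0
  B[5] = 0 XOR 1 = 1
  B[6] = 1 XOR 0 = 1
  B[7] = 1 XOR 1 = 0
  B[8] = 0 XOR 1 = 1
  B[9] = 1 XOR 1 = 0
  B[10] = 0 XOR 1 = 1
  B[11] = 1 XOR 0 = 1
  B[12] = 1 XOR 0 = 1
  B[13] = 1 XOR 1 = 0
  B[14] = 0 XOR 1 = 1
= 100101101011101 (19293 decimal)


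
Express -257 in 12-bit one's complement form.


Original: 000100000001
Invert all bits:
  bit 0: 0 → 1
  bit 1: 0 → 1
  bit 2: 0 → 1
  bit 3: 1 → 0
  bit 4: 0 → 1
  bit 5: 0 → 1
  bit 6: 0 → 1
  bit 7: 0 → 1
  bit 8: 0 → 1
  bit 9: 0 → 1
  bit 10: 0 → 1
  bit 11: 1 → 0
= 111011111110


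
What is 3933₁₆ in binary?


Each hex digit → 4 binary bits:
  3 = 0011
  9 = 1001
  3 = 0011
  3 = 0011
Concatenate: 0011 1001 0011 0011
= 0011100100110011


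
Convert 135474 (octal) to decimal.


Positional values:
Position 0: 4 × 8^0 = 4
Position 1: 7 × 8^1 = 56
Position 2: 4 × 8^2 = 256
Position 3: 5 × 8^3 = 2560
Position 4: 3 × 8^4 = 12288
Position 5: 1 × 8^5 = 32768
Sum = 4 + 56 + 256 + 2560 + 12288 + 32768
= 47932


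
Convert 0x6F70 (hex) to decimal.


Positional values:
Position 0: 0 × 16^0 = 0 × 1 = 0
Position 1: 7 × 16^1 = 7 × 16 = 112
Position 2: F × 16^2 = 15 × 256 = 3840
Position 3: 6 × 16^3 = 6 × 4096 = 24576
Sum = 0 + 112 + 3840 + 24576
= 28528


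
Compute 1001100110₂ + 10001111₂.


Align and add column by column (LSB to MSB, carry propagating):
  01001100110
+ 00010001111
  -----------
  col 0: 0 + 1 + 0 (carry in) = 1 → bit 1, carry out 0
  col 1: 1 + 1 + 0 (carry in) = 2 → bit 0, carry out 1
  col 2: 1 + 1 + 1 (carry in) = 3 → bit 1, carry out 1
  col 3: 0 + 1 + 1 (carry in) = 2 → bit 0, carry out 1
  col 4: 0 + 0 + 1 (carry in) = 1 → bit 1, carry out 0
  col 5: 1 + 0 + 0 (carry in) = 1 → bit 1, carry out 0
  col 6: 1 + 0 + 0 (carry in) = 1 → bit 1, carry out 0
  col 7: 0 + 1 + 0 (carry in) = 1 → bit 1, carry out 0
  col 8: 0 + 0 + 0 (carry in) = 0 → bit 0, carry out 0
  col 9: 1 + 0 + 0 (carry in) = 1 → bit 1, carry out 0
  col 10: 0 + 0 + 0 (carry in) = 0 → bit 0, carry out 0
Reading bits MSB→LSB: 01011110101
Strip leading zeros: 1011110101
= 1011110101


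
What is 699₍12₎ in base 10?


Positional values (base 12):
  9 × 12^0 = 9 × 1 = 9
  9 × 12^1 = 9 × 12 = 108
  6 × 12^2 = 6 × 144 = 864
Sum = 9 + 108 + 864
= 981


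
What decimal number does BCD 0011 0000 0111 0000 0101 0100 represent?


Each 4-bit group → digit:
  0011 → 3
  0000 → 0
  0111 → 7
  0000 → 0
  0101 → 5
  0100 → 4
= 307054


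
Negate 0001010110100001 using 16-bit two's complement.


Original: 0001010110100001
Step 1 - Invert all bits: 1110101001011110
Step 2 - Add 1: 1110101001011110 + 1
= 1110101001011111 (represents -5537)


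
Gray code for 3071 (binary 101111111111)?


Binary: 101111111111
Gray code: G = B XOR (B >> 1)
B >> 1 = 010111111111
101111111111 XOR 010111111111:
  1 XOR 0 = 1
  0 XOR 1 = 1
  1 XOR 0 = 1
  1 XOR 1 = 0
  1 XOR 1 = 0
  1 XOR 1 = 0
  1 XOR 1 = 0
  1 XOR 1 = 0
  1 XOR 1 = 0
  1 XOR 1 = 0
  1 XOR 1 = 0
  1 XOR 1 = 0
= 111000000000


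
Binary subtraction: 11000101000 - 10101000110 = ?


Align and subtract column by column (LSB to MSB, borrowing when needed):
  11000101000
- 10101000110
  -----------
  col 0: (0 - 0 borrow-in) - 0 → 0 - 0 = 0, borrow out 0
  col 1: (0 - 0 borrow-in) - 1 → borrow from next column: (0+2) - 1 = 1, borrow out 1
  col 2: (0 - 1 borrow-in) - 1 → borrow from next column: (-1+2) - 1 = 0, borrow out 1
  col 3: (1 - 1 borrow-in) - 0 → 0 - 0 = 0, borrow out 0
  col 4: (0 - 0 borrow-in) - 0 → 0 - 0 = 0, borrow out 0
  col 5: (1 - 0 borrow-in) - 0 → 1 - 0 = 1, borrow out 0
  col 6: (0 - 0 borrow-in) - 1 → borrow from next column: (0+2) - 1 = 1, borrow out 1
  col 7: (0 - 1 borrow-in) - 0 → borrow from next column: (-1+2) - 0 = 1, borrow out 1
  col 8: (0 - 1 borrow-in) - 1 → borrow from next column: (-1+2) - 1 = 0, borrow out 1
  col 9: (1 - 1 borrow-in) - 0 → 0 - 0 = 0, borrow out 0
  col 10: (1 - 0 borrow-in) - 1 → 1 - 1 = 0, borrow out 0
Reading bits MSB→LSB: 00011100010
Strip leading zeros: 11100010
= 11100010


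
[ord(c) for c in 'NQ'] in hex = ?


String: 'NQ'  (2 characters)
Per-character ASCII lookup:
  'N': uppercase starts at 65: 'N' = 65 + 13 = 78 → 0x4E
  'Q': uppercase starts at 65: 'Q' = 65 + 16 = 81 → 0x51
= 0x4E 0x51


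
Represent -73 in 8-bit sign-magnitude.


Sign bit: 1 (negative)
Magnitude: 73 = 1001001
= 11001001


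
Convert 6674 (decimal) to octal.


Divide by 8 repeatedly:
6674 ÷ 8 = 834 remainder 2
834 ÷ 8 = 104 remainder 2
104 ÷ 8 = 13 remainder 0
13 ÷ 8 = 1 remainder 5
1 ÷ 8 = 0 remainder 1
Reading remainders bottom-up:
= 0o15022


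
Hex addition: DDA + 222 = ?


Align and add column by column (LSB to MSB, each column mod 16 with carry):
  0DDA
+ 0222
  ----
  col 0: A(10) + 2(2) + 0 (carry in) = 12 → C(12), carry out 0
  col 1: D(13) + 2(2) + 0 (carry in) = 15 → F(15), carry out 0
  col 2: D(13) + 2(2) + 0 (carry in) = 15 → F(15), carry out 0
  col 3: 0(0) + 0(0) + 0 (carry in) = 0 → 0(0), carry out 0
Reading digits MSB→LSB: 0FFC
Strip leading zeros: FFC
= 0xFFC


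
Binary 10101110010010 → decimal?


Positional values:
Bit 1: 1 × 2^1 = 2
Bit 4: 1 × 2^4 = 16
Bit 7: 1 × 2^7 = 128
Bit 8: 1 × 2^8 = 256
Bit 9: 1 × 2^9 = 512
Bit 11: 1 × 2^11 = 2048
Bit 13: 1 × 2^13 = 8192
Sum = 2 + 16 + 128 + 256 + 512 + 2048 + 8192
= 11154


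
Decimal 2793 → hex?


Divide by 16 repeatedly:
2793 ÷ 16 = 174 remainder 9 (9)
174 ÷ 16 = 10 remainder 14 (E)
10 ÷ 16 = 0 remainder 10 (A)
Reading remainders bottom-up:
= 0xAE9


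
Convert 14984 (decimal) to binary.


Divide by 2 repeatedly:
14984 ÷ 2 = 7492 remainder 0
7492 ÷ 2 = 3746 remainder 0
3746 ÷ 2 = 1873 remainder 0
1873 ÷ 2 = 936 remainder 1
936 ÷ 2 = 468 remainder 0
468 ÷ 2 = 234 remainder 0
234 ÷ 2 = 117 remainder 0
117 ÷ 2 = 58 remainder 1
58 ÷ 2 = 29 remainder 0
29 ÷ 2 = 14 remainder 1
14 ÷ 2 = 7 remainder 0
7 ÷ 2 = 3 remainder 1
3 ÷ 2 = 1 remainder 1
1 ÷ 2 = 0 remainder 1
Reading remainders bottom-up:
= 11101010001000


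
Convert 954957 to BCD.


Each digit → 4-bit binary:
  9 → 1001
  5 → 0101
  4 → 0100
  9 → 1001
  5 → 0101
  7 → 0111
= 1001 0101 0100 1001 0101 0111


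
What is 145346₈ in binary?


Each octal digit → 3 binary bits:
  1 = 001
  4 = 100
  5 = 101
  3 = 011
  4 = 100
  6 = 110
Concatenate: 001 100 101 011 100 110
= 001100101011100110


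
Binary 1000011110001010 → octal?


Group into 3-bit groups: 001000011110001010
  001 = 1
  000 = 0
  011 = 3
  110 = 6
  001 = 1
  010 = 2
= 0o103612


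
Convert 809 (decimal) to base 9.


Divide by 9 repeatedly:
809 ÷ 9 = 89 remainder 8
89 ÷ 9 = 9 remainder 8
9 ÷ 9 = 1 remainder 0
1 ÷ 9 = 0 remainder 1
Reading remainders bottom-up:
= 1088


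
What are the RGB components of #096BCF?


Hex: #096BCF
R = 09₁₆ = 9
G = 6B₁₆ = 107
B = CF₁₆ = 207
= RGB(9, 107, 207)


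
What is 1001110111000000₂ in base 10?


Positional values:
Bit 6: 1 × 2^6 = 64
Bit 7: 1 × 2^7 = 128
Bit 8: 1 × 2^8 = 256
Bit 10: 1 × 2^10 = 1024
Bit 11: 1 × 2^11 = 2048
Bit 12: 1 × 2^12 = 4096
Bit 15: 1 × 2^15 = 32768
Sum = 64 + 128 + 256 + 1024 + 2048 + 4096 + 32768
= 40384


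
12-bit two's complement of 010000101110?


Original: 010000101110
Step 1 - Invert all bits: 101111010001
Step 2 - Add 1: 101111010001 + 1
= 101111010010 (represents -1070)


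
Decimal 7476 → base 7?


Divide by 7 repeatedly:
7476 ÷ 7 = 1068 remainder 0
1068 ÷ 7 = 152 remainder 4
152 ÷ 7 = 21 remainder 5
21 ÷ 7 = 3 remainder 0
3 ÷ 7 = 0 remainder 3
Reading remainders bottom-up:
= 30540


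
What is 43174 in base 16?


Divide by 16 repeatedly:
43174 ÷ 16 = 2698 remainder 6 (6)
2698 ÷ 16 = 168 remainder 10 (A)
168 ÷ 16 = 10 remainder 8 (8)
10 ÷ 16 = 0 remainder 10 (A)
Reading remainders bottom-up:
= 0xA8A6


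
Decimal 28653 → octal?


Divide by 8 repeatedly:
28653 ÷ 8 = 3581 remainder 5
3581 ÷ 8 = 447 remainder 5
447 ÷ 8 = 55 remainder 7
55 ÷ 8 = 6 remainder 7
6 ÷ 8 = 0 remainder 6
Reading remainders bottom-up:
= 0o67755


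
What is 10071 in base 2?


Divide by 2 repeatedly:
10071 ÷ 2 = 5035 remainder 1
5035 ÷ 2 = 2517 remainder 1
2517 ÷ 2 = 1258 remainder 1
1258 ÷ 2 = 629 remainder 0
629 ÷ 2 = 314 remainder 1
314 ÷ 2 = 157 remainder 0
157 ÷ 2 = 78 remainder 1
78 ÷ 2 = 39 remainder 0
39 ÷ 2 = 19 remainder 1
19 ÷ 2 = 9 remainder 1
9 ÷ 2 = 4 remainder 1
4 ÷ 2 = 2 remainder 0
2 ÷ 2 = 1 remainder 0
1 ÷ 2 = 0 remainder 1
Reading remainders bottom-up:
= 10011101010111


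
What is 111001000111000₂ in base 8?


Group into 3-bit groups: 111001000111000
  111 = 7
  001 = 1
  000 = 0
  111 = 7
  000 = 0
= 0o71070


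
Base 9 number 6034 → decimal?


Positional values (base 9):
  4 × 9^0 = 4 × 1 = 4
  3 × 9^1 = 3 × 9 = 27
  0 × 9^2 = 0 × 81 = 0
  6 × 9^3 = 6 × 729 = 4374
Sum = 4 + 27 + 0 + 4374
= 4405


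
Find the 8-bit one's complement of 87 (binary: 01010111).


Original: 01010111
Invert all bits:
  bit 0: 0 → 1
  bit 1: 1 → 0
  bit 2: 0 → 1
  bit 3: 1 → 0
  bit 4: 0 → 1
  bit 5: 1 → 0
  bit 6: 1 → 0
  bit 7: 1 → 0
= 10101000


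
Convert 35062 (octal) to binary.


Each octal digit → 3 binary bits:
  3 = 011
  5 = 101
  0 = 000
  6 = 110
  2 = 010
Concatenate: 011 101 000 110 010
= 011101000110010


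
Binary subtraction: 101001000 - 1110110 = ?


Align and subtract column by column (LSB to MSB, borrowing when needed):
  101001000
- 001110110
  ---------
  col 0: (0 - 0 borrow-in) - 0 → 0 - 0 = 0, borrow out 0
  col 1: (0 - 0 borrow-in) - 1 → borrow from next column: (0+2) - 1 = 1, borrow out 1
  col 2: (0 - 1 borrow-in) - 1 → borrow from next column: (-1+2) - 1 = 0, borrow out 1
  col 3: (1 - 1 borrow-in) - 0 → 0 - 0 = 0, borrow out 0
  col 4: (0 - 0 borrow-in) - 1 → borrow from next column: (0+2) - 1 = 1, borrow out 1
  col 5: (0 - 1 borrow-in) - 1 → borrow from next column: (-1+2) - 1 = 0, borrow out 1
  col 6: (1 - 1 borrow-in) - 1 → borrow from next column: (0+2) - 1 = 1, borrow out 1
  col 7: (0 - 1 borrow-in) - 0 → borrow from next column: (-1+2) - 0 = 1, borrow out 1
  col 8: (1 - 1 borrow-in) - 0 → 0 - 0 = 0, borrow out 0
Reading bits MSB→LSB: 011010010
Strip leading zeros: 11010010
= 11010010


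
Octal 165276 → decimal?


Positional values:
Position 0: 6 × 8^0 = 6
Position 1: 7 × 8^1 = 56
Position 2: 2 × 8^2 = 128
Position 3: 5 × 8^3 = 2560
Position 4: 6 × 8^4 = 24576
Position 5: 1 × 8^5 = 32768
Sum = 6 + 56 + 128 + 2560 + 24576 + 32768
= 60094


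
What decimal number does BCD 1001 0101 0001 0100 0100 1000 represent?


Each 4-bit group → digit:
  1001 → 9
  0101 → 5
  0001 → 1
  0100 → 4
  0100 → 4
  1000 → 8
= 951448


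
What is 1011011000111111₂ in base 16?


Group into 4-bit nibbles: 1011011000111111
  1011 = B
  0110 = 6
  0011 = 3
  1111 = F
= 0xB63F


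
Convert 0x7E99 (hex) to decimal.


Positional values:
Position 0: 9 × 16^0 = 9 × 1 = 9
Position 1: 9 × 16^1 = 9 × 16 = 144
Position 2: E × 16^2 = 14 × 256 = 3584
Position 3: 7 × 16^3 = 7 × 4096 = 28672
Sum = 9 + 144 + 3584 + 28672
= 32409


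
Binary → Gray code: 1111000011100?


Binary: 1111000011100
Gray code: G = B XOR (B >> 1)
B >> 1 = 0111100001110
1111000011100 XOR 0111100001110:
  1 XOR 0 = 1
  1 XOR 1 = 0
  1 XOR 1 = 0
  1 XOR 1 = 0
  0 XOR 1 = 1
  0 XOR 0 = 0
  0 XOR 0 = 0
  0 XOR 0 = 0
  1 XOR 0 = 1
  1 XOR 1 = 0
  1 XOR 1 = 0
  0 XOR 1 = 1
  0 XOR 0 = 0
= 1000100010010


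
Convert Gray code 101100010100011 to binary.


Gray code: 101100010100011
MSB stays the same: 1
Each subsequent bit = prev_binary XOR current_gray:
  B[1] = 1 XOR 0 = 1
  B[2] = 1 XOR 1 = 0
  B[3] = 0 XOR 1 = 1
  B[4] = 1 XOR 0 = 1
  B[5] = 1 XOR 0 = 1
  B[6] = 1 XOR 0 = 1
  B[7] = 1 XOR 1 = 0
  B[8] = 0 XOR 0 = 0
  B[9] = 0 XOR 1 = 1
  B[10] = 1 XOR 0 = 1
  B[11] = 1 XOR 0 = 1
  B[12] = 1 XOR 0 = 1
  B[13] = 1 XOR 1 = 0
  B[14] = 0 XOR 1 = 1
= 110111100111101 (28477 decimal)


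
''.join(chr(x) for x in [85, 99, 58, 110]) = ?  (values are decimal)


Codes (decimal): 85 99 58 110
Per-code ASCII lookup:
  85  (range 65-90: uppercase, 85 - 65 = 20) → 'U'
  99  (range 97-122: lowercase, 99 - 97 = 2) → 'c'
  58  (special character) → ':'
  110  (range 97-122: lowercase, 110 - 97 = 13) → 'n'
= 'Uc:n'


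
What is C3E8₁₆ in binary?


Each hex digit → 4 binary bits:
  C = 1100
  3 = 0011
  E = 1110
  8 = 1000
Concatenate: 1100 0011 1110 1000
= 1100001111101000


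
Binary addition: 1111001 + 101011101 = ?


Align and add column by column (LSB to MSB, carry propagating):
  0001111001
+ 0101011101
  ----------
  col 0: 1 + 1 + 0 (carry in) = 2 → bit 0, carry out 1
  col 1: 0 + 0 + 1 (carry in) = 1 → bit 1, carry out 0
  col 2: 0 + 1 + 0 (carry in) = 1 → bit 1, carry out 0
  col 3: 1 + 1 + 0 (carry in) = 2 → bit 0, carry out 1
  col 4: 1 + 1 + 1 (carry in) = 3 → bit 1, carry out 1
  col 5: 1 + 0 + 1 (carry in) = 2 → bit 0, carry out 1
  col 6: 1 + 1 + 1 (carry in) = 3 → bit 1, carry out 1
  col 7: 0 + 0 + 1 (carry in) = 1 → bit 1, carry out 0
  col 8: 0 + 1 + 0 (carry in) = 1 → bit 1, carry out 0
  col 9: 0 + 0 + 0 (carry in) = 0 → bit 0, carry out 0
Reading bits MSB→LSB: 0111010110
Strip leading zeros: 111010110
= 111010110


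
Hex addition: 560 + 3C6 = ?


Align and add column by column (LSB to MSB, each column mod 16 with carry):
  0560
+ 03C6
  ----
  col 0: 0(0) + 6(6) + 0 (carry in) = 6 → 6(6), carry out 0
  col 1: 6(6) + C(12) + 0 (carry in) = 18 → 2(2), carry out 1
  col 2: 5(5) + 3(3) + 1 (carry in) = 9 → 9(9), carry out 0
  col 3: 0(0) + 0(0) + 0 (carry in) = 0 → 0(0), carry out 0
Reading digits MSB→LSB: 0926
Strip leading zeros: 926
= 0x926


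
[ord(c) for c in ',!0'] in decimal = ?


String: ',!0'  (3 characters)
Per-character ASCII lookup:
  ',': special character: ',' = 44
  '!': special character: '!' = 33
  '0': digits start at 48: '0' = 48 + 0 = 48
= 44 33 48


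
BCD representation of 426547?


Each digit → 4-bit binary:
  4 → 0100
  2 → 0010
  6 → 0110
  5 → 0101
  4 → 0100
  7 → 0111
= 0100 0010 0110 0101 0100 0111


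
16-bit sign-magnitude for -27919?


Sign bit: 1 (negative)
Magnitude: 27919 = 110110100001111
= 1110110100001111


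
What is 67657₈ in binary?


Each octal digit → 3 binary bits:
  6 = 110
  7 = 111
  6 = 110
  5 = 101
  7 = 111
Concatenate: 110 111 110 101 111
= 110111110101111


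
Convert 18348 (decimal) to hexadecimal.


Divide by 16 repeatedly:
18348 ÷ 16 = 1146 remainder 12 (C)
1146 ÷ 16 = 71 remainder 10 (A)
71 ÷ 16 = 4 remainder 7 (7)
4 ÷ 16 = 0 remainder 4 (4)
Reading remainders bottom-up:
= 0x47AC


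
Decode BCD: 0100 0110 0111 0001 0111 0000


Each 4-bit group → digit:
  0100 → 4
  0110 → 6
  0111 → 7
  0001 → 1
  0111 → 7
  0000 → 0
= 467170


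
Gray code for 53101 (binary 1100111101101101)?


Binary: 1100111101101101
Gray code: G = B XOR (B >> 1)
B >> 1 = 0110011110110110
1100111101101101 XOR 0110011110110110:
  1 XOR 0 = 1
  1 XOR 1 = 0
  0 XOR 1 = 1
  0 XOR 0 = 0
  1 XOR 0 = 1
  1 XOR 1 = 0
  1 XOR 1 = 0
  1 XOR 1 = 0
  0 XOR 1 = 1
  1 XOR 0 = 1
  1 XOR 1 = 0
  0 XOR 1 = 1
  1 XOR 0 = 1
  1 XOR 1 = 0
  0 XOR 1 = 1
  1 XOR 0 = 1
= 1010100011011011


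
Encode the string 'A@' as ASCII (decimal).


String: 'A@'  (2 characters)
Per-character ASCII lookup:
  'A': uppercase starts at 65: 'A' = 65 + 0 = 65
  '@': special character: '@' = 64
= 65 64


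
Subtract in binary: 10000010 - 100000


Align and subtract column by column (LSB to MSB, borrowing when needed):
  10000010
- 00100000
  --------
  col 0: (0 - 0 borrow-in) - 0 → 0 - 0 = 0, borrow out 0
  col 1: (1 - 0 borrow-in) - 0 → 1 - 0 = 1, borrow out 0
  col 2: (0 - 0 borrow-in) - 0 → 0 - 0 = 0, borrow out 0
  col 3: (0 - 0 borrow-in) - 0 → 0 - 0 = 0, borrow out 0
  col 4: (0 - 0 borrow-in) - 0 → 0 - 0 = 0, borrow out 0
  col 5: (0 - 0 borrow-in) - 1 → borrow from next column: (0+2) - 1 = 1, borrow out 1
  col 6: (0 - 1 borrow-in) - 0 → borrow from next column: (-1+2) - 0 = 1, borrow out 1
  col 7: (1 - 1 borrow-in) - 0 → 0 - 0 = 0, borrow out 0
Reading bits MSB→LSB: 01100010
Strip leading zeros: 1100010
= 1100010


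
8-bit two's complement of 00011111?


Original: 00011111
Step 1 - Invert all bits: 11100000
Step 2 - Add 1: 11100000 + 1
= 11100001 (represents -31)


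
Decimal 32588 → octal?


Divide by 8 repeatedly:
32588 ÷ 8 = 4073 remainder 4
4073 ÷ 8 = 509 remainder 1
509 ÷ 8 = 63 remainder 5
63 ÷ 8 = 7 remainder 7
7 ÷ 8 = 0 remainder 7
Reading remainders bottom-up:
= 0o77514


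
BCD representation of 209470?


Each digit → 4-bit binary:
  2 → 0010
  0 → 0000
  9 → 1001
  4 → 0100
  7 → 0111
  0 → 0000
= 0010 0000 1001 0100 0111 0000


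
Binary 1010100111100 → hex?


Group into 4-bit nibbles: 0001010100111100
  0001 = 1
  0101 = 5
  0011 = 3
  1100 = C
= 0x153C


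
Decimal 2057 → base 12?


Divide by 12 repeatedly:
2057 ÷ 12 = 171 remainder 5
171 ÷ 12 = 14 remainder 3
14 ÷ 12 = 1 remainder 2
1 ÷ 12 = 0 remainder 1
Reading remainders bottom-up:
= 1235


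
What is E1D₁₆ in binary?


Each hex digit → 4 binary bits:
  E = 1110
  1 = 0001
  D = 1101
Concatenate: 1110 0001 1101
= 111000011101


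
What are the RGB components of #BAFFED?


Hex: #BAFFED
R = BA₁₆ = 186
G = FF₁₆ = 255
B = ED₁₆ = 237
= RGB(186, 255, 237)


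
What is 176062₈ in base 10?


Positional values:
Position 0: 2 × 8^0 = 2
Position 1: 6 × 8^1 = 48
Position 2: 0 × 8^2 = 0
Position 3: 6 × 8^3 = 3072
Position 4: 7 × 8^4 = 28672
Position 5: 1 × 8^5 = 32768
Sum = 2 + 48 + 0 + 3072 + 28672 + 32768
= 64562


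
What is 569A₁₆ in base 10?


Positional values:
Position 0: A × 16^0 = 10 × 1 = 10
Position 1: 9 × 16^1 = 9 × 16 = 144
Position 2: 6 × 16^2 = 6 × 256 = 1536
Position 3: 5 × 16^3 = 5 × 4096 = 20480
Sum = 10 + 144 + 1536 + 20480
= 22170


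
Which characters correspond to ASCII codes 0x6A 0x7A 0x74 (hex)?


Codes (hex): 0x6A 0x7A 0x74
Per-code ASCII lookup:
  0x6A = 106  (range 97-122: lowercase, 106 - 97 = 9) → 'j'
  0x7A = 122  (range 97-122: lowercase, 122 - 97 = 25) → 'z'
  0x74 = 116  (range 97-122: lowercase, 116 - 97 = 19) → 't'
= 'jzt'


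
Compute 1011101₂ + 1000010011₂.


Align and add column by column (LSB to MSB, carry propagating):
  00001011101
+ 01000010011
  -----------
  col 0: 1 + 1 + 0 (carry in) = 2 → bit 0, carry out 1
  col 1: 0 + 1 + 1 (carry in) = 2 → bit 0, carry out 1
  col 2: 1 + 0 + 1 (carry in) = 2 → bit 0, carry out 1
  col 3: 1 + 0 + 1 (carry in) = 2 → bit 0, carry out 1
  col 4: 1 + 1 + 1 (carry in) = 3 → bit 1, carry out 1
  col 5: 0 + 0 + 1 (carry in) = 1 → bit 1, carry out 0
  col 6: 1 + 0 + 0 (carry in) = 1 → bit 1, carry out 0
  col 7: 0 + 0 + 0 (carry in) = 0 → bit 0, carry out 0
  col 8: 0 + 0 + 0 (carry in) = 0 → bit 0, carry out 0
  col 9: 0 + 1 + 0 (carry in) = 1 → bit 1, carry out 0
  col 10: 0 + 0 + 0 (carry in) = 0 → bit 0, carry out 0
Reading bits MSB→LSB: 01001110000
Strip leading zeros: 1001110000
= 1001110000


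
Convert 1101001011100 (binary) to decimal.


Positional values:
Bit 2: 1 × 2^2 = 4
Bit 3: 1 × 2^3 = 8
Bit 4: 1 × 2^4 = 16
Bit 6: 1 × 2^6 = 64
Bit 9: 1 × 2^9 = 512
Bit 11: 1 × 2^11 = 2048
Bit 12: 1 × 2^12 = 4096
Sum = 4 + 8 + 16 + 64 + 512 + 2048 + 4096
= 6748


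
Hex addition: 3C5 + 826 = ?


Align and add column by column (LSB to MSB, each column mod 16 with carry):
  03C5
+ 0826
  ----
  col 0: 5(5) + 6(6) + 0 (carry in) = 11 → B(11), carry out 0
  col 1: C(12) + 2(2) + 0 (carry in) = 14 → E(14), carry out 0
  col 2: 3(3) + 8(8) + 0 (carry in) = 11 → B(11), carry out 0
  col 3: 0(0) + 0(0) + 0 (carry in) = 0 → 0(0), carry out 0
Reading digits MSB→LSB: 0BEB
Strip leading zeros: BEB
= 0xBEB


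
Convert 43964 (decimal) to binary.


Divide by 2 repeatedly:
43964 ÷ 2 = 21982 remainder 0
21982 ÷ 2 = 10991 remainder 0
10991 ÷ 2 = 5495 remainder 1
5495 ÷ 2 = 2747 remainder 1
2747 ÷ 2 = 1373 remainder 1
1373 ÷ 2 = 686 remainder 1
686 ÷ 2 = 343 remainder 0
343 ÷ 2 = 171 remainder 1
171 ÷ 2 = 85 remainder 1
85 ÷ 2 = 42 remainder 1
42 ÷ 2 = 21 remainder 0
21 ÷ 2 = 10 remainder 1
10 ÷ 2 = 5 remainder 0
5 ÷ 2 = 2 remainder 1
2 ÷ 2 = 1 remainder 0
1 ÷ 2 = 0 remainder 1
Reading remainders bottom-up:
= 1010101110111100


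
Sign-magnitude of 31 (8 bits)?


Sign bit: 0 (positive)
Magnitude: 31 = 0011111
= 00011111


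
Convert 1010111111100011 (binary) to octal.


Group into 3-bit groups: 001010111111100011
  001 = 1
  010 = 2
  111 = 7
  111 = 7
  100 = 4
  011 = 3
= 0o127743


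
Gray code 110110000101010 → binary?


Gray code: 110110000101010
MSB stays the same: 1
Each subsequent bit = prev_binary XOR current_gray:
  B[1] = 1 XOR 1 = 0
  B[2] = 0 XOR 0 = 0
  B[3] = 0 XOR 1 = 1
  B[4] = 1 XOR 1 = 0
  B[5] = 0 XOR 0 = 0
  B[6] = 0 XOR 0 = 0
  B[7] = 0 XOR 0 = 0
  B[8] = 0 XOR 0 = 0
  B[9] = 0 XOR 1 = 1
  B[10] = 1 XOR 0 = 1
  B[11] = 1 XOR 1 = 0
  B[12] = 0 XOR 0 = 0
  B[13] = 0 XOR 1 = 1
  B[14] = 1 XOR 0 = 1
= 100100000110011 (18483 decimal)


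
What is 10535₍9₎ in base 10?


Positional values (base 9):
  5 × 9^0 = 5 × 1 = 5
  3 × 9^1 = 3 × 9 = 27
  5 × 9^2 = 5 × 81 = 405
  0 × 9^3 = 0 × 729 = 0
  1 × 9^4 = 1 × 6561 = 6561
Sum = 5 + 27 + 405 + 0 + 6561
= 6998


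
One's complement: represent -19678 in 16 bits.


Original: 0100110011011110
Invert all bits:
  bit 0: 0 → 1
  bit 1: 1 → 0
  bit 2: 0 → 1
  bit 3: 0 → 1
  bit 4: 1 → 0
  bit 5: 1 → 0
  bit 6: 0 → 1
  bit 7: 0 → 1
  bit 8: 1 → 0
  bit 9: 1 → 0
  bit 10: 0 → 1
  bit 11: 1 → 0
  bit 12: 1 → 0
  bit 13: 1 → 0
  bit 14: 1 → 0
  bit 15: 0 → 1
= 1011001100100001


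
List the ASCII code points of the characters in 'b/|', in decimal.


String: 'b/|'  (3 characters)
Per-character ASCII lookup:
  'b': lowercase starts at 97: 'b' = 97 + 1 = 98
  '/': special character: '/' = 47
  '|': special character: '|' = 124
= 98 47 124


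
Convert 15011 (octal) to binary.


Each octal digit → 3 binary bits:
  1 = 001
  5 = 101
  0 = 000
  1 = 001
  1 = 001
Concatenate: 001 101 000 001 001
= 001101000001001


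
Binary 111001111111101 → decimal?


Positional values:
Bit 0: 1 × 2^0 = 1
Bit 2: 1 × 2^2 = 4
Bit 3: 1 × 2^3 = 8
Bit 4: 1 × 2^4 = 16
Bit 5: 1 × 2^5 = 32
Bit 6: 1 × 2^6 = 64
Bit 7: 1 × 2^7 = 128
Bit 8: 1 × 2^8 = 256
Bit 9: 1 × 2^9 = 512
Bit 12: 1 × 2^12 = 4096
Bit 13: 1 × 2^13 = 8192
Bit 14: 1 × 2^14 = 16384
Sum = 1 + 4 + 8 + 16 + 32 + 64 + 128 + 256 + 512 + 4096 + 8192 + 16384
= 29693


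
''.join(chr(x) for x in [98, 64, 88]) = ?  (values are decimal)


Codes (decimal): 98 64 88
Per-code ASCII lookup:
  98  (range 97-122: lowercase, 98 - 97 = 1) → 'b'
  64  (special character) → '@'
  88  (range 65-90: uppercase, 88 - 65 = 23) → 'X'
= 'b@X'


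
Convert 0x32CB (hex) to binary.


Each hex digit → 4 binary bits:
  3 = 0011
  2 = 0010
  C = 1100
  B = 1011
Concatenate: 0011 0010 1100 1011
= 0011001011001011


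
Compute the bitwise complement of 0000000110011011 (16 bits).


Original: 0000000110011011
Invert all bits:
  bit 0: 0 → 1
  bit 1: 0 → 1
  bit 2: 0 → 1
  bit 3: 0 → 1
  bit 4: 0 → 1
  bit 5: 0 → 1
  bit 6: 0 → 1
  bit 7: 1 → 0
  bit 8: 1 → 0
  bit 9: 0 → 1
  bit 10: 0 → 1
  bit 11: 1 → 0
  bit 12: 1 → 0
  bit 13: 0 → 1
  bit 14: 1 → 0
  bit 15: 1 → 0
= 1111111001100100


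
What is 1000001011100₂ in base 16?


Group into 4-bit nibbles: 0001000001011100
  0001 = 1
  0000 = 0
  0101 = 5
  1100 = C
= 0x105C


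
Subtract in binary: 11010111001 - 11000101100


Align and subtract column by column (LSB to MSB, borrowing when needed):
  11010111001
- 11000101100
  -----------
  col 0: (1 - 0 borrow-in) - 0 → 1 - 0 = 1, borrow out 0
  col 1: (0 - 0 borrow-in) - 0 → 0 - 0 = 0, borrow out 0
  col 2: (0 - 0 borrow-in) - 1 → borrow from next column: (0+2) - 1 = 1, borrow out 1
  col 3: (1 - 1 borrow-in) - 1 → borrow from next column: (0+2) - 1 = 1, borrow out 1
  col 4: (1 - 1 borrow-in) - 0 → 0 - 0 = 0, borrow out 0
  col 5: (1 - 0 borrow-in) - 1 → 1 - 1 = 0, borrow out 0
  col 6: (0 - 0 borrow-in) - 0 → 0 - 0 = 0, borrow out 0
  col 7: (1 - 0 borrow-in) - 0 → 1 - 0 = 1, borrow out 0
  col 8: (0 - 0 borrow-in) - 0 → 0 - 0 = 0, borrow out 0
  col 9: (1 - 0 borrow-in) - 1 → 1 - 1 = 0, borrow out 0
  col 10: (1 - 0 borrow-in) - 1 → 1 - 1 = 0, borrow out 0
Reading bits MSB→LSB: 00010001101
Strip leading zeros: 10001101
= 10001101


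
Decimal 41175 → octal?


Divide by 8 repeatedly:
41175 ÷ 8 = 5146 remainder 7
5146 ÷ 8 = 643 remainder 2
643 ÷ 8 = 80 remainder 3
80 ÷ 8 = 10 remainder 0
10 ÷ 8 = 1 remainder 2
1 ÷ 8 = 0 remainder 1
Reading remainders bottom-up:
= 0o120327


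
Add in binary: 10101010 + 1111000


Align and add column by column (LSB to MSB, carry propagating):
  010101010
+ 001111000
  ---------
  col 0: 0 + 0 + 0 (carry in) = 0 → bit 0, carry out 0
  col 1: 1 + 0 + 0 (carry in) = 1 → bit 1, carry out 0
  col 2: 0 + 0 + 0 (carry in) = 0 → bit 0, carry out 0
  col 3: 1 + 1 + 0 (carry in) = 2 → bit 0, carry out 1
  col 4: 0 + 1 + 1 (carry in) = 2 → bit 0, carry out 1
  col 5: 1 + 1 + 1 (carry in) = 3 → bit 1, carry out 1
  col 6: 0 + 1 + 1 (carry in) = 2 → bit 0, carry out 1
  col 7: 1 + 0 + 1 (carry in) = 2 → bit 0, carry out 1
  col 8: 0 + 0 + 1 (carry in) = 1 → bit 1, carry out 0
Reading bits MSB→LSB: 100100010
Strip leading zeros: 100100010
= 100100010


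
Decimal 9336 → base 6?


Divide by 6 repeatedly:
9336 ÷ 6 = 1556 remainder 0
1556 ÷ 6 = 259 remainder 2
259 ÷ 6 = 43 remainder 1
43 ÷ 6 = 7 remainder 1
7 ÷ 6 = 1 remainder 1
1 ÷ 6 = 0 remainder 1
Reading remainders bottom-up:
= 111120


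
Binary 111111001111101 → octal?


Group into 3-bit groups: 111111001111101
  111 = 7
  111 = 7
  001 = 1
  111 = 7
  101 = 5
= 0o77175


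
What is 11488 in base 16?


Divide by 16 repeatedly:
11488 ÷ 16 = 718 remainder 0 (0)
718 ÷ 16 = 44 remainder 14 (E)
44 ÷ 16 = 2 remainder 12 (C)
2 ÷ 16 = 0 remainder 2 (2)
Reading remainders bottom-up:
= 0x2CE0


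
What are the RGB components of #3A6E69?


Hex: #3A6E69
R = 3A₁₆ = 58
G = 6E₁₆ = 110
B = 69₁₆ = 105
= RGB(58, 110, 105)


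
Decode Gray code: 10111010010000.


Gray code: 10111010010000
MSB stays the same: 1
Each subsequent bit = prev_binary XOR current_gray:
  B[1] = 1 XOR 0 = 1
  B[2] = 1 XOR 1 = 0
  B[3] = 0 XOR 1 = 1
  B[4] = 1 XOR 1 = 0
  B[5] = 0 XOR 0 = 0
  B[6] = 0 XOR 1 = 1
  B[7] = 1 XOR 0 = 1
  B[8] = 1 XOR 0 = 1
  B[9] = 1 XOR 1 = 0
  B[10] = 0 XOR 0 = 0
  B[11] = 0 XOR 0 = 0
  B[12] = 0 XOR 0 = 0
  B[13] = 0 XOR 0 = 0
= 11010011100000 (13536 decimal)


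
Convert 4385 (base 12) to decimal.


Positional values (base 12):
  5 × 12^0 = 5 × 1 = 5
  8 × 12^1 = 8 × 12 = 96
  3 × 12^2 = 3 × 144 = 432
  4 × 12^3 = 4 × 1728 = 6912
Sum = 5 + 96 + 432 + 6912
= 7445


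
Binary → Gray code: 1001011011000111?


Binary: 1001011011000111
Gray code: G = B XOR (B >> 1)
B >> 1 = 0100101101100011
1001011011000111 XOR 0100101101100011:
  1 XOR 0 = 1
  0 XOR 1 = 1
  0 XOR 0 = 0
  1 XOR 0 = 1
  0 XOR 1 = 1
  1 XOR 0 = 1
  1 XOR 1 = 0
  0 XOR 1 = 1
  1 XOR 0 = 1
  1 XOR 1 = 0
  0 XOR 1 = 1
  0 XOR 0 = 0
  0 XOR 0 = 0
  1 XOR 0 = 1
  1 XOR 1 = 0
  1 XOR 1 = 0
= 1101110110100100


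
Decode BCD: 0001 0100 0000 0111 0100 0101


Each 4-bit group → digit:
  0001 → 1
  0100 → 4
  0000 → 0
  0111 → 7
  0100 → 4
  0101 → 5
= 140745


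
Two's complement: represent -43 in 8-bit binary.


Original: 00101011
Step 1 - Invert all bits: 11010100
Step 2 - Add 1: 11010100 + 1
= 11010101 (represents -43)


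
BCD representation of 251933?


Each digit → 4-bit binary:
  2 → 0010
  5 → 0101
  1 → 0001
  9 → 1001
  3 → 0011
  3 → 0011
= 0010 0101 0001 1001 0011 0011


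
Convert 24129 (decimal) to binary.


Divide by 2 repeatedly:
24129 ÷ 2 = 12064 remainder 1
12064 ÷ 2 = 6032 remainder 0
6032 ÷ 2 = 3016 remainder 0
3016 ÷ 2 = 1508 remainder 0
1508 ÷ 2 = 754 remainder 0
754 ÷ 2 = 377 remainder 0
377 ÷ 2 = 188 remainder 1
188 ÷ 2 = 94 remainder 0
94 ÷ 2 = 47 remainder 0
47 ÷ 2 = 23 remainder 1
23 ÷ 2 = 11 remainder 1
11 ÷ 2 = 5 remainder 1
5 ÷ 2 = 2 remainder 1
2 ÷ 2 = 1 remainder 0
1 ÷ 2 = 0 remainder 1
Reading remainders bottom-up:
= 101111001000001


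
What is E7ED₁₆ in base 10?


Positional values:
Position 0: D × 16^0 = 13 × 1 = 13
Position 1: E × 16^1 = 14 × 16 = 224
Position 2: 7 × 16^2 = 7 × 256 = 1792
Position 3: E × 16^3 = 14 × 4096 = 57344
Sum = 13 + 224 + 1792 + 57344
= 59373


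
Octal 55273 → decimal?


Positional values:
Position 0: 3 × 8^0 = 3
Position 1: 7 × 8^1 = 56
Position 2: 2 × 8^2 = 128
Position 3: 5 × 8^3 = 2560
Position 4: 5 × 8^4 = 20480
Sum = 3 + 56 + 128 + 2560 + 20480
= 23227
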